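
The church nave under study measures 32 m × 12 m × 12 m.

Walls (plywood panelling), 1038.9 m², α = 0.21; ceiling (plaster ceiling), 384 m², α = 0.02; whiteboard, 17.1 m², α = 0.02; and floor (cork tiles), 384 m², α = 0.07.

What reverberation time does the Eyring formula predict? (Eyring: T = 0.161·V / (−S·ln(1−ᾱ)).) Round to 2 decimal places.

2.72 s

Total surface area S = 1038.9 + 384 + 17.1 + 384 = 1824.0 m².
Absorption A = 1038.9×0.21 + 384×0.02 + 17.1×0.02 + 384×0.07 = 253.071 sabins.
ᾱ = 253.071 / 1824.0 = 0.1387.
Eyring denominator: −S ln(1−ᾱ) = 272.346.
V = 32 × 12 × 12 = 4608 m³.
T = 0.161·V/[−S·ln(1−ᾱ)] = 0.161·4608/272.346 = 2.72 s.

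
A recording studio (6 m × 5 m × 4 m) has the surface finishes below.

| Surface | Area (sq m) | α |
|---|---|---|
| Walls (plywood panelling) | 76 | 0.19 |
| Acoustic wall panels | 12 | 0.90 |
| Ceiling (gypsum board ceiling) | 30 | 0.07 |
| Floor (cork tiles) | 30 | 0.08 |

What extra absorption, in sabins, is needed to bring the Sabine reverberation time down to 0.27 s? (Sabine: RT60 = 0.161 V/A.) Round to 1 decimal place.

41.8 sabins

Summing Sᵢαᵢ: 14.440 + 10.800 + 2.100 + 2.400 → A₁ = 29.740 sabins.
V = 120 m³. Required absorption A₂ = 0.161 × 120 / 0.27 = 71.556 sabins.
ΔA = A₂ − A₁ = 71.556 − 29.740 = 41.8 sabins.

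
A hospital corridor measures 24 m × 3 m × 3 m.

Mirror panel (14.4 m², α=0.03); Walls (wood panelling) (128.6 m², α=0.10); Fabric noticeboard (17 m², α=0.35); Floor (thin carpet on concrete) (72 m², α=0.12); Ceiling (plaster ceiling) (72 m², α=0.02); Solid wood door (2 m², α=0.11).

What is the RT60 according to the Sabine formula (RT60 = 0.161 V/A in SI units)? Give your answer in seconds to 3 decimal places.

A = Σ Sᵢαᵢ = 14.4×0.03 + 128.6×0.10 + 17×0.35 + 72×0.12 + 72×0.02 + 2×0.11 = 29.542 sabins.
Volume V = 24 × 3 × 3 = 216 m³.
Sabine: RT60 = 0.161 × 216 / 29.542 = 1.177 s.

1.177 s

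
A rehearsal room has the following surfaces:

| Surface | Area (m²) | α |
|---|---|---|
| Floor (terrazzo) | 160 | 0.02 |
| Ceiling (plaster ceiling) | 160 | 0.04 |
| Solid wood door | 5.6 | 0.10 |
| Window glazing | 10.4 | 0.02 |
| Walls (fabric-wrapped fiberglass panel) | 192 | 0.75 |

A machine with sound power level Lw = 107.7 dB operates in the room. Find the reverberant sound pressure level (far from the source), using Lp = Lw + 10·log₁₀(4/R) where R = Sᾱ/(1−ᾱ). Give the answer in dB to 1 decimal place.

Σ(Sᵢαᵢ) = 160×0.02 + 160×0.04 + 5.6×0.10 + 10.4×0.02 + 192×0.75 = 154.368; total area S = 528.0 m².
ᾱ = 154.368/528.0 = 0.2924; R = Sᾱ/(1−ᾱ) = 154.368/(1−0.2924) = 218.157 m².
Lp = Lw + 10 log₁₀(4/R) = 107.7 -17.37 = 90.3 dB.

90.3 dB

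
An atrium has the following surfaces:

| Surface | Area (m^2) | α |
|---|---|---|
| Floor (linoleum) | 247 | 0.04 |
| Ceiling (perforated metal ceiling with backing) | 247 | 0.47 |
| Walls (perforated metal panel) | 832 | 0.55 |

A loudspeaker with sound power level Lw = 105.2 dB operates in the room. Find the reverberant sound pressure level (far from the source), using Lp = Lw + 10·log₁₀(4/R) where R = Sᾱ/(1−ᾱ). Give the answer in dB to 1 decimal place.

81.0 dB

Σ(Sᵢαᵢ) = 247×0.04 + 247×0.47 + 832×0.55 = 583.570; total area S = 1326.0 m^2.
ᾱ = 0.4401, so room constant R = A/(1−ᾱ) = 1042.275 m^2.
Lp = 105.2 + 10·log₁₀(4/1042.275) = 105.2 + (-24.16) = 81.0 dB.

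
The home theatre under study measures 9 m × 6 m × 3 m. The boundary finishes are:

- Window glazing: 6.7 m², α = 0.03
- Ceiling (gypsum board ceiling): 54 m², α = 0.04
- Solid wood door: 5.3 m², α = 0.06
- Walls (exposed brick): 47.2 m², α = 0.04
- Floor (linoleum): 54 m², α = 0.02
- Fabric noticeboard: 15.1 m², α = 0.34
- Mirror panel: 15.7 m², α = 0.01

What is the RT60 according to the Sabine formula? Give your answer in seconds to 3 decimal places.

Equivalent absorption area: A = 6.7·0.03 + 54·0.04 + 5.3·0.06 + 47.2·0.04 + 54·0.02 + 15.1·0.34 + 15.7·0.01 = 10.938 m².
Volume V = 9 × 6 × 3 = 162 m³.
T = 0.161 V/A = 0.161·162/10.938 = 2.385 s.

2.385 s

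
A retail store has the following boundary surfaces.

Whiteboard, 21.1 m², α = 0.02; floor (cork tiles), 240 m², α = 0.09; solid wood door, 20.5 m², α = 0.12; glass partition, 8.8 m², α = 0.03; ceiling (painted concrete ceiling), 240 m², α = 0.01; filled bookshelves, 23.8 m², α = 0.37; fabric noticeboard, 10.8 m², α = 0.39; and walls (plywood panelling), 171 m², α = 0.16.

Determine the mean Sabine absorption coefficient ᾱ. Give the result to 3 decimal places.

Total surface area S = 736.0 m².
Weighted sum Σ Sα = 67.524.
ᾱ = 67.524 / 736.0 = 0.092.

0.092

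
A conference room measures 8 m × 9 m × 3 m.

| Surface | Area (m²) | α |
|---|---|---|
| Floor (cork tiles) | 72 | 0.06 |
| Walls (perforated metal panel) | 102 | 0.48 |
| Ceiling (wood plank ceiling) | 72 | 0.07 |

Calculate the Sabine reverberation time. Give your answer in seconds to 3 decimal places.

Equivalent absorption area: A = 72*0.06 + 102*0.48 + 72*0.07 = 58.320 m².
Volume V = 8 × 9 × 3 = 216 m³.
RT60 = 0.161 · V / A = 0.161 × 216 / 58.320 = 0.596 s.

0.596 seconds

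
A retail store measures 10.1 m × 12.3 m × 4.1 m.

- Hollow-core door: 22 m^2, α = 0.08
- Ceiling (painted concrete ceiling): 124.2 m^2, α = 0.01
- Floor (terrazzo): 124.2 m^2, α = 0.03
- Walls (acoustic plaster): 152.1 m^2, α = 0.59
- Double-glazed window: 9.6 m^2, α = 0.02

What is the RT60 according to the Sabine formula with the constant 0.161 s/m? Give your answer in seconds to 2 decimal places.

0.85 sec

A = Σ Sᵢαᵢ = 22×0.08 + 124.2×0.01 + 124.2×0.03 + 152.1×0.59 + 9.6×0.02 = 96.659 sabins.
Room volume: 509.343 m³.
Sabine: RT60 = 0.161 × 509.343 / 96.659 = 0.85 s.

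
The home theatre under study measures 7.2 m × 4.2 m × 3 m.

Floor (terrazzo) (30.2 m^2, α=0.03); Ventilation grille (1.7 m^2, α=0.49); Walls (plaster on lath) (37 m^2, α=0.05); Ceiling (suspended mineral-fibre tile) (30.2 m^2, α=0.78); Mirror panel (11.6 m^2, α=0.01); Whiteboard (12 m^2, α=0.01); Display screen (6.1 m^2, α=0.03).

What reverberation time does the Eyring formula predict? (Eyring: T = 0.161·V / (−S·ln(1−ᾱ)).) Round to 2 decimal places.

0.47 sec

Total surface area S = 30.2 + 1.7 + 37 + 30.2 + 11.6 + 12 + 6.1 = 128.8 m^2.
Absorption A = 30.2×0.03 + 1.7×0.49 + 37×0.05 + 30.2×0.78 + 11.6×0.01 + 12×0.01 + 6.1×0.03 = 27.564 sabins.
Mean coefficient ᾱ = A/S = 0.2140.
−S·ln(1−ᾱ) = −128.8 × ln(1 − 0.2140) = 31.015.
V = 7.2 × 4.2 × 3 = 90.72 m³.
T = 0.161·V/[−S·ln(1−ᾱ)] = 0.161·90.72/31.015 = 0.47 s.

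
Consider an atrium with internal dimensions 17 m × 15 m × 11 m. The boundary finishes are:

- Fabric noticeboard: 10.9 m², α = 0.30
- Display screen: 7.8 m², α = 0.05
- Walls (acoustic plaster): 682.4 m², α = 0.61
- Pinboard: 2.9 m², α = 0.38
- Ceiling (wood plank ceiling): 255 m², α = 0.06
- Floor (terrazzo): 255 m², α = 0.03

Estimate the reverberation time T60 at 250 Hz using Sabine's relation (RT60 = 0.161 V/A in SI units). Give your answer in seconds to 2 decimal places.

Equivalent absorption area: A = 10.9×0.30 + 7.8×0.05 + 682.4×0.61 + 2.9×0.38 + 255×0.06 + 255×0.03 = 443.976 m².
Room volume: 2805 m³.
Sabine: RT60 = 0.161 × 2805 / 443.976 = 1.02 s.

1.02 s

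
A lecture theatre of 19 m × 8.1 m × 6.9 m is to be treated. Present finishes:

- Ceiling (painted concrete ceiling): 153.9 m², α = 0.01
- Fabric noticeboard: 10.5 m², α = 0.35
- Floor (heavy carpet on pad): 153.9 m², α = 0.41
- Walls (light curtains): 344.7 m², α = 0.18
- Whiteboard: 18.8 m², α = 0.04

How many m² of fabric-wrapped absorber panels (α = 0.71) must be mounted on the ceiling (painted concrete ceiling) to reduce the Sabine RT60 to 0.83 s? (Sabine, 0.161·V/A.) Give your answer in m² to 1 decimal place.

107.0

Summing Sᵢαᵢ: 1.539 + 3.675 + 63.099 + 62.046 + 0.752 → A₁ = 131.111 sabins.
Required A₂ = 0.161·1061.91/0.83 = 205.985 sabins.
Absorption to add: 205.985 − 131.111 = 74.874 sabins.
Net gain per m²: Δα = 0.71 − 0.01 = 0.70.
Panel area = 74.874 / 0.70 = 107.0 m².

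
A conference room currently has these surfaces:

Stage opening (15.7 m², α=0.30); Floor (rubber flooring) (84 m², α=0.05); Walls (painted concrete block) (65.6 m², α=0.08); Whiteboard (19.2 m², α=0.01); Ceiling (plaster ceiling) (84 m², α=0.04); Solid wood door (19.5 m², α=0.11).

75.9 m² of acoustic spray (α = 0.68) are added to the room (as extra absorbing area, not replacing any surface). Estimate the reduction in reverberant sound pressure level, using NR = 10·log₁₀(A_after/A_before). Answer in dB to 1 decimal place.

5.6 dB

Total absorption A_before = 15.7*0.30 + 84*0.05 + 65.6*0.08 + 19.2*0.01 + 84*0.04 + 19.5*0.11
  = 4.710 + 4.200 + 5.248 + 0.192 + 3.360 + 2.145 = 19.855 m² sabins.
Added absorption = 75.9 × 0.68 = 51.612 sabins.
New total A_after = 71.467 sabins.
Reduction = 10 log₁₀(A_after/A_before) = 10 log₁₀(3.5994) = 5.6 dB.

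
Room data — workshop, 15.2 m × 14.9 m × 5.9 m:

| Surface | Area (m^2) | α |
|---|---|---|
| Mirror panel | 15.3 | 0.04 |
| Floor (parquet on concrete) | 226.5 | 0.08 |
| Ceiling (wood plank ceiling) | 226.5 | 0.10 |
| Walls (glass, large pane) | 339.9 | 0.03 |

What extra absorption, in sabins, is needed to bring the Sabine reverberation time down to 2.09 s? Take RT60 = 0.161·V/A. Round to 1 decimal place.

51.4 sabins

Summing Sᵢαᵢ: 0.612 + 18.120 + 22.650 + 10.197 → A₁ = 51.579 sabins.
Target A₂ = 0.161·1336.232/2.09 = 102.935 sabins (V = 1336.232 m³).
Shortfall: 102.935 − 51.579 = 51.4 sabins.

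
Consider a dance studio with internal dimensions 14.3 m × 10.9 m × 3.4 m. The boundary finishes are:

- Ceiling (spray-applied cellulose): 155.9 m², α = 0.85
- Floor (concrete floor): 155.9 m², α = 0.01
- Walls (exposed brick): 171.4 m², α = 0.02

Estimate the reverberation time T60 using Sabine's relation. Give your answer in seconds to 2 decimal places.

Summing Sᵢαᵢ: 132.515 + 1.559 + 3.428 → A = 137.502 sabins.
V = 14.3·10.9·3.4 = 529.958 m³.
T = 0.161 V/A = 0.161·529.958/137.502 = 0.62 s.

0.62 sec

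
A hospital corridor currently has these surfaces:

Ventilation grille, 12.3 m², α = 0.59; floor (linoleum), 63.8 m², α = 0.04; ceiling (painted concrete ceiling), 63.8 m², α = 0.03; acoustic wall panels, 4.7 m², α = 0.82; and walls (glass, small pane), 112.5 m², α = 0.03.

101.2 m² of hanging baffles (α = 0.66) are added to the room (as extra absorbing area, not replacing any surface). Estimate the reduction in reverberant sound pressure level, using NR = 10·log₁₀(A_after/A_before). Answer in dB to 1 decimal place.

6.6 dB

A_before = Σ Sᵢαᵢ = 12.3*0.59 + 63.8*0.04 + 63.8*0.03 + 4.7*0.82 + 112.5*0.03 = 18.952 sabins.
Added absorption = 101.2 × 0.66 = 66.792 sabins.
New total A_after = 85.744 sabins.
NR = 10·log₁₀(85.744/18.952) = 6.6 dB.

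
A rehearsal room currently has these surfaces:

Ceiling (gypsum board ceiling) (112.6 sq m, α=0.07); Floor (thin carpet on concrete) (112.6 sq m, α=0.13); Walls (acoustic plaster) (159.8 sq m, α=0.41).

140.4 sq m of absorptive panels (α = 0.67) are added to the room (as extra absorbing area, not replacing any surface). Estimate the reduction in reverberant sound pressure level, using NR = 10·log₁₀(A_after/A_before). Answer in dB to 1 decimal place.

3.2 dB

Total absorption A_before = 112.6*0.07 + 112.6*0.13 + 159.8*0.41
  = 7.882 + 14.638 + 65.518 = 88.038 sq m sabins.
Added absorption = 140.4 × 0.67 = 94.068 sabins.
New total A_after = 182.106 sabins.
NR = 10·log₁₀(182.106/88.038) = 3.2 dB.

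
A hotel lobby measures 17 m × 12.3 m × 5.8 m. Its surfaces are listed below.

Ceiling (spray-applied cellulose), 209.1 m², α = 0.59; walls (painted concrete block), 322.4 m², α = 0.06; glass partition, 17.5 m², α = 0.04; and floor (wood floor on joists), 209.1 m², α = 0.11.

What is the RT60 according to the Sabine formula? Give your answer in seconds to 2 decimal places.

A = Σ Sᵢαᵢ = 209.1*0.59 + 322.4*0.06 + 17.5*0.04 + 209.1*0.11 = 166.414 sabins.
V = 17·12.3·5.8 = 1212.78 m³.
Sabine: RT60 = 0.161 × 1212.78 / 166.414 = 1.17 s.

1.17 seconds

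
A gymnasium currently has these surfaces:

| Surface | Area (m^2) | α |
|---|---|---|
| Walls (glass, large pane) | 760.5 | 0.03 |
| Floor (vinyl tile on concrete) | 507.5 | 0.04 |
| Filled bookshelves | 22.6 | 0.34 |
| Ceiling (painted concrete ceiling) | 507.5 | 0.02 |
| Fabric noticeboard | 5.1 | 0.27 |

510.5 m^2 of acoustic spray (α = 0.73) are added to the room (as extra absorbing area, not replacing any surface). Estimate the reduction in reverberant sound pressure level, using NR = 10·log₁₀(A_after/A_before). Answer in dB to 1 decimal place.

Total absorption A_before = 760.5×0.03 + 507.5×0.04 + 22.6×0.34 + 507.5×0.02 + 5.1×0.27
  = 22.815 + 20.300 + 7.684 + 10.150 + 1.377 = 62.326 m^2 sabins.
Added absorption = 510.5 × 0.73 = 372.665 sabins.
A_after = 62.326 + 372.665 = 434.991 sabins.
Reduction = 10 log₁₀(A_after/A_before) = 10 log₁₀(6.9793) = 8.4 dB.

8.4 dB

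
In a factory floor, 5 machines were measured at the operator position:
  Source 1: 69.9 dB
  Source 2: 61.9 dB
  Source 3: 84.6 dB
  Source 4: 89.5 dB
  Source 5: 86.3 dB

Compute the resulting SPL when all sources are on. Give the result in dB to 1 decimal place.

92.1 dB

Σ 10^(Lᵢ/10) = 1.618e+09.
Back to dB: 10·log₁₀ Σ = 92.1 dB.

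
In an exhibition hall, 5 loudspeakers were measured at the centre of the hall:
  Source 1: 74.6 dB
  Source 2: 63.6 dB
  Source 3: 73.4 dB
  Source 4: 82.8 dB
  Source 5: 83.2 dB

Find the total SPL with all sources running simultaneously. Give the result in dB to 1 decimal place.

86.6 dB

Converting to relative power and adding: 10^(74.6/10) + 10^(63.6/10) + 10^(73.4/10) + 10^(82.8/10) + 10^(83.2/10) = 4.525e+08.
Back to dB: 10·log₁₀ Σ = 86.6 dB.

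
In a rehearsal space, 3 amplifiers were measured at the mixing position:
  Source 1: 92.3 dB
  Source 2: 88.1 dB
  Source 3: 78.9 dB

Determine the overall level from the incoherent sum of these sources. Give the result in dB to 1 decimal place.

93.8 dB

Sum in the linear (power) domain: Σ 10^(Lᵢ/10) = 10^(92.3/10) + 10^(88.1/10) + 10^(78.9/10) = 2.422e+09.
Combined level = 10 log₁₀(2.422e+09) = 93.8 dB.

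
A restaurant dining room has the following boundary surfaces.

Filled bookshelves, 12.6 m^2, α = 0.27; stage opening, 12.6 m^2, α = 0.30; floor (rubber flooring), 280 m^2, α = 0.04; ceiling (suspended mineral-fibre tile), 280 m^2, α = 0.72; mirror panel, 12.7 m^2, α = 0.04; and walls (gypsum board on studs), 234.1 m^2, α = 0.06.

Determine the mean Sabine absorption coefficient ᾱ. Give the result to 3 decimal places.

0.282

S = Σ Sᵢ = 12.6 + 12.6 + 280 + 280 + 12.7 + 234.1 = 832.0 m^2.
Σ(Sᵢαᵢ) = 12.6×0.27 + 12.6×0.30 + 280×0.04 + 280×0.72 + 12.7×0.04 + 234.1×0.06 = 234.536.
ᾱ = 234.536 / 832.0 = 0.282.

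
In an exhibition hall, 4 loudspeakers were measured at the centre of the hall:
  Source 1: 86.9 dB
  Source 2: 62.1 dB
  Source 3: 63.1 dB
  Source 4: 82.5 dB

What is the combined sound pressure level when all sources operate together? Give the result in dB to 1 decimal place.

88.3 dB

Converting to relative power and adding: 10^(86.9/10) + 10^(62.1/10) + 10^(63.1/10) + 10^(82.5/10) = 6.713e+08.
L_total = 10·log₁₀(6.713e+08) = 88.3 dB.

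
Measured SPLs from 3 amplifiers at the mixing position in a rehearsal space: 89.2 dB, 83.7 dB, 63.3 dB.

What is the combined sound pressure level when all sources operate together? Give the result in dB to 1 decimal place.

90.3 dB

Σ 10^(Lᵢ/10) = 1.068e+09.
L_total = 10·log₁₀(1.068e+09) = 90.3 dB.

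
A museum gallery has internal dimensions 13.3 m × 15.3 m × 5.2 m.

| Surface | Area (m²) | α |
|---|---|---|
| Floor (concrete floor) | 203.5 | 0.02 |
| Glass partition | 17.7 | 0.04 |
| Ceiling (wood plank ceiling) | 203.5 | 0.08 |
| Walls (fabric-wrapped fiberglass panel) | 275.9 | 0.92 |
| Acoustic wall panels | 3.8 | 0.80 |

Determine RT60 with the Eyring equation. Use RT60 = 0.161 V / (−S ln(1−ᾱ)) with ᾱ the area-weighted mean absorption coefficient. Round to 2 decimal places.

Total surface area S = 203.5 + 17.7 + 203.5 + 275.9 + 3.8 = 704.4 m².
Σ(Sᵢαᵢ) = 203.5·0.02 + 17.7·0.04 + 203.5·0.08 + 275.9·0.92 + 3.8·0.80 = 277.926.
Mean coefficient ᾱ = A/S = 0.3946.
−S·ln(1−ᾱ) = −704.4 × ln(1 − 0.3946) = 353.514.
V = 13.3 × 15.3 × 5.2 = 1058.148 m³.
RT60 = 0.161 × 1058.148 / 353.514 = 0.48 s.

0.48 s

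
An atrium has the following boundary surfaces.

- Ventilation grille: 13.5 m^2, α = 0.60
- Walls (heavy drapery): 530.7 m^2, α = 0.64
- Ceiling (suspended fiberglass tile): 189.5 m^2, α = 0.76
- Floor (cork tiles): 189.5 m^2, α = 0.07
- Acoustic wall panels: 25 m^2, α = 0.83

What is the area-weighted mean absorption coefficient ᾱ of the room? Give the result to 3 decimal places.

0.555

S = Σ Sᵢ = 13.5 + 530.7 + 189.5 + 189.5 + 25 = 948.2 m^2.
Weighted sum Σ Sα = 525.783.
ᾱ = A/S = 0.555.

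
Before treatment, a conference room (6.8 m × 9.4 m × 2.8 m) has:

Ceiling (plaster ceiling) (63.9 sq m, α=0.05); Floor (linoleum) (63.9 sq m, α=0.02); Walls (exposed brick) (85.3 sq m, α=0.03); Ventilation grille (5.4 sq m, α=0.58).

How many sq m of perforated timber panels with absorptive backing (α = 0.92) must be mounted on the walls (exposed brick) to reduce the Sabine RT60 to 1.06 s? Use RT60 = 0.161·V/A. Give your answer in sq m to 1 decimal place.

Equivalent absorption area: A₁ = 63.9*0.05 + 63.9*0.02 + 85.3*0.03 + 5.4*0.58 = 10.164 sq m.
Required A₂ = 0.161·178.976/1.06 = 27.184 sabins.
Absorption to add: 27.184 − 10.164 = 17.020 sabins.
Each sq m of panel replacing the walls (exposed brick) adds (0.92 − 0.03) = 0.89 sabins.
Area = ΔA/Δα = 17.020/0.89 = 19.1 sq m.

19.1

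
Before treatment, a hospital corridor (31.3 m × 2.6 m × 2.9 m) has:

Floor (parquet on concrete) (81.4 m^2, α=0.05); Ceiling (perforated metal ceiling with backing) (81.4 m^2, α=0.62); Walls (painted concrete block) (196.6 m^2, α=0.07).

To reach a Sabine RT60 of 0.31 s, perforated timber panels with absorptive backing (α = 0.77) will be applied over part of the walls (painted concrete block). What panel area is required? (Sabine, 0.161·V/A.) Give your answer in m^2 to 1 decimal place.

77.5

Equivalent absorption area: A₁ = 81.4*0.05 + 81.4*0.62 + 196.6*0.07 = 68.300 m^2.
V = 236.002 m³. Target absorption A₂ = 0.161 × 236.002 / 0.31 = 122.569 sabins.
ΔA needed = 122.569 − 68.300 = 54.269 sabins.
Net gain per m^2: Δα = 0.77 − 0.07 = 0.70.
Area = ΔA/Δα = 54.269/0.70 = 77.5 m^2.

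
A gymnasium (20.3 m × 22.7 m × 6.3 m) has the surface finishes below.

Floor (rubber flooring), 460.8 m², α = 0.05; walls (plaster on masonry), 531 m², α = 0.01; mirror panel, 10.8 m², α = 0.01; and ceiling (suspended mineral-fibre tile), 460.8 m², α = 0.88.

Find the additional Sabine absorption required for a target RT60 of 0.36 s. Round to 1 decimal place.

Equivalent absorption area: A₁ = 460.8·0.05 + 531·0.01 + 10.8·0.01 + 460.8·0.88 = 433.962 m².
Target A₂ = 0.161·2903.103/0.36 = 1298.332 sabins (V = 2903.103 m³).
Additional absorption ΔA = 1298.332 − 433.962 = 864.4 sabins.

864.4 sabins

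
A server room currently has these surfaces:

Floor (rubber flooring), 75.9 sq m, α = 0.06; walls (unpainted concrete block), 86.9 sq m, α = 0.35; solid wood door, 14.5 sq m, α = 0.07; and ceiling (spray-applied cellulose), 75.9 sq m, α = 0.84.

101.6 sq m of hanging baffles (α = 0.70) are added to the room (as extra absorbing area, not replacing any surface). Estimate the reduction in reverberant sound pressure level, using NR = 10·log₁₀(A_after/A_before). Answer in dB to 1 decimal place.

2.3 dB

A_before = Σ Sᵢαᵢ = 75.9*0.06 + 86.9*0.35 + 14.5*0.07 + 75.9*0.84 = 99.740 sabins.
Added absorption = 101.6 × 0.70 = 71.120 sabins.
New total A_after = 170.860 sabins.
Reduction = 10 log₁₀(A_after/A_before) = 10 log₁₀(1.7131) = 2.3 dB.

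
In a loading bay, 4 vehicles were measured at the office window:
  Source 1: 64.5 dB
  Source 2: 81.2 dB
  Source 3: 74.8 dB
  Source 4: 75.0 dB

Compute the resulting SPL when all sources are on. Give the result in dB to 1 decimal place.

82.9 dB

Sum in the linear (power) domain: Σ 10^(Lᵢ/10) = 10^(64.5/10) + 10^(81.2/10) + 10^(74.8/10) + 10^(75.0/10) = 1.965e+08.
Back to dB: 10·log₁₀ Σ = 82.9 dB.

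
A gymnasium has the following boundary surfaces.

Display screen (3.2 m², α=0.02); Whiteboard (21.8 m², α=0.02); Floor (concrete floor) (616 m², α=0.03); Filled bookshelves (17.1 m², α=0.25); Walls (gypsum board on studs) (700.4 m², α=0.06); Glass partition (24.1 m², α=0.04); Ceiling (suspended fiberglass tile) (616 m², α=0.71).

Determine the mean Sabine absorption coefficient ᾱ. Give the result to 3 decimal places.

0.252

Total surface area S = 1998.6 m².
Σ(Sᵢαᵢ) = 3.2*0.02 + 21.8*0.02 + 616*0.03 + 17.1*0.25 + 700.4*0.06 + 24.1*0.04 + 616*0.71 = 503.603.
ᾱ = A/S = 0.252.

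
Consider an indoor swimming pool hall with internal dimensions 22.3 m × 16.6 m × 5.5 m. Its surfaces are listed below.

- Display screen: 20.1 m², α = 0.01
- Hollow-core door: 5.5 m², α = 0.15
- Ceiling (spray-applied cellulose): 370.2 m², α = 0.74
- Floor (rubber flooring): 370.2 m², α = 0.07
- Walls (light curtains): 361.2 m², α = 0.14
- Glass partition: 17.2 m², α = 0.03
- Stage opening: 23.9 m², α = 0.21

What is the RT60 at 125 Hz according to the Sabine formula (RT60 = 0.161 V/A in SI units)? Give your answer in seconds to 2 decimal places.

0.92 sec

Equivalent absorption area: A = 20.1×0.01 + 5.5×0.15 + 370.2×0.74 + 370.2×0.07 + 361.2×0.14 + 17.2×0.03 + 23.9×0.21 = 356.991 m².
Room volume: 2035.99 m³.
RT60 = 0.161 · V / A = 0.161 × 2035.99 / 356.991 = 0.92 s.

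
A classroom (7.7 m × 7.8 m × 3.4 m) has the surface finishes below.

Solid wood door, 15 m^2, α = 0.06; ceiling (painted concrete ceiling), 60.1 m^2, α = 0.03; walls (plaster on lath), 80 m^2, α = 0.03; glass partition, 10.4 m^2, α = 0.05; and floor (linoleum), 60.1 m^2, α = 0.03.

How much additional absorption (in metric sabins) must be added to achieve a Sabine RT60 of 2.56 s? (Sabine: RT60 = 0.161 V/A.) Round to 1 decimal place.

A₁ = Σ Sᵢαᵢ = 15·0.06 + 60.1·0.03 + 80·0.03 + 10.4·0.05 + 60.1·0.03 = 7.426 sabins.
Target A₂ = 0.161·204.204/2.56 = 12.843 sabins (V = 204.204 m³).
ΔA = A₂ − A₁ = 12.843 − 7.426 = 5.4 sabins.

5.4 sabins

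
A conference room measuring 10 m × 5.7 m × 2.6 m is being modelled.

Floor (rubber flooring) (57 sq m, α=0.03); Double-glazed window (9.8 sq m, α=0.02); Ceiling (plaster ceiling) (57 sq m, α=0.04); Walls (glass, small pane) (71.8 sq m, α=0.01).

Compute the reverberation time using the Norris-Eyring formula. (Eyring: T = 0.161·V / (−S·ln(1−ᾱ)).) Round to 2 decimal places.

Total surface area S = 57 + 9.8 + 57 + 71.8 = 195.6 sq m.
Absorption A = 57·0.03 + 9.8·0.02 + 57·0.04 + 71.8·0.01 = 4.904 sabins.
ᾱ = 4.904 / 195.6 = 0.0251.
−S·ln(1−ᾱ) = −195.6 × ln(1 − 0.0251) = 4.972.
V = 10 × 5.7 × 2.6 = 148.2 m³.
RT60 = 0.161 × 148.2 / 4.972 = 4.80 s.

4.80 s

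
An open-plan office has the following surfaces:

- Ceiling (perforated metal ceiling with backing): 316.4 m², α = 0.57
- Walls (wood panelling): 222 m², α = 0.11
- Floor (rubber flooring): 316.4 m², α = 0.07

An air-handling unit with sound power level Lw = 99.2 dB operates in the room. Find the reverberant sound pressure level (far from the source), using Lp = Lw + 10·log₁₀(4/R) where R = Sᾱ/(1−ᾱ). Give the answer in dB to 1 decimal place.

Σ(Sᵢαᵢ) = 316.4·0.57 + 222·0.11 + 316.4·0.07 = 226.916; total area S = 854.8 m².
ᾱ = 0.2655, so room constant R = A/(1−ᾱ) = 308.939 m².
Lp = Lw + 10 log₁₀(4/R) = 99.2 -18.88 = 80.3 dB.

80.3 dB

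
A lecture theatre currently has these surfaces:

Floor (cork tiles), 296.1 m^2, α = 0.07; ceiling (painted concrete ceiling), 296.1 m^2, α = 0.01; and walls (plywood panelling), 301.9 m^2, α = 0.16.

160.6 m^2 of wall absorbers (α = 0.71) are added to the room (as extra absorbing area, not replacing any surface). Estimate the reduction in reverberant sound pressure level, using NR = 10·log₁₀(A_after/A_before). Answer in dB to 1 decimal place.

A_before = Σ Sᵢαᵢ = 296.1*0.07 + 296.1*0.01 + 301.9*0.16 = 71.992 sabins.
Treatment contributes 160.6·0.71 = 114.026 sabins.
A_after = 71.992 + 114.026 = 186.018 sabins.
Reduction = 10 log₁₀(A_after/A_before) = 10 log₁₀(2.5839) = 4.1 dB.

4.1 dB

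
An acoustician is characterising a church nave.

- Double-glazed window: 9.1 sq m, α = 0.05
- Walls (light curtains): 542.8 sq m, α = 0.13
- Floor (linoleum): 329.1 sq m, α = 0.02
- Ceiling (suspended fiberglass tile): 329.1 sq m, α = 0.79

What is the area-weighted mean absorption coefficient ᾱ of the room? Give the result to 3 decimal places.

0.279

S = Σ Sᵢ = 9.1 + 542.8 + 329.1 + 329.1 = 1210.1 sq m.
Σ(Sᵢαᵢ) = 9.1·0.05 + 542.8·0.13 + 329.1·0.02 + 329.1·0.79 = 337.590.
ᾱ = A/S = 0.279.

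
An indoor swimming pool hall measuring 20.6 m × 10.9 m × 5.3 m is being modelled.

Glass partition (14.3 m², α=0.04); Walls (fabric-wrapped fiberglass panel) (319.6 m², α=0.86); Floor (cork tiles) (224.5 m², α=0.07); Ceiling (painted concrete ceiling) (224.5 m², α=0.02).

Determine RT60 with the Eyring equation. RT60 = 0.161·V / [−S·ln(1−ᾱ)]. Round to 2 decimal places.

Total surface area S = 14.3 + 319.6 + 224.5 + 224.5 = 782.9 m².
Absorption A = 14.3·0.04 + 319.6·0.86 + 224.5·0.07 + 224.5·0.02 = 295.633 sabins.
ᾱ = 295.633 / 782.9 = 0.3776.
−S·ln(1−ᾱ) = −782.9 × ln(1 − 0.3776) = 371.229.
V = 20.6 × 10.9 × 5.3 = 1190.062 m³.
RT60 = 0.161 × 1190.062 / 371.229 = 0.52 s.

0.52 s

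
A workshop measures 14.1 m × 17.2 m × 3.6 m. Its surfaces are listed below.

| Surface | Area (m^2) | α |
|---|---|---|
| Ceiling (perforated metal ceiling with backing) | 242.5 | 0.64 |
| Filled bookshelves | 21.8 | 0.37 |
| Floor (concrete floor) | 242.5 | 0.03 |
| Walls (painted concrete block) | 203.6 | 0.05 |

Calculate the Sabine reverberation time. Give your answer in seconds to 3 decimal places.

0.778 s

Equivalent absorption area: A = 242.5·0.64 + 21.8·0.37 + 242.5·0.03 + 203.6·0.05 = 180.721 m^2.
Room volume: 873.072 m³.
RT60 = 0.161 · V / A = 0.161 × 873.072 / 180.721 = 0.778 s.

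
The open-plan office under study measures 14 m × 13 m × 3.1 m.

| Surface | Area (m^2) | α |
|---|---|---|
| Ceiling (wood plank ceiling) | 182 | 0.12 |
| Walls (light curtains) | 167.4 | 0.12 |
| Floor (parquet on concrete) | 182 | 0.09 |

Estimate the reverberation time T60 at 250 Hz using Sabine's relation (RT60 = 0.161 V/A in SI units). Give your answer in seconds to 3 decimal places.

A = Σ Sᵢαᵢ = 182·0.12 + 167.4·0.12 + 182·0.09 = 58.308 sabins.
Room volume: 564.2 m³.
T = 0.161 V/A = 0.161·564.2/58.308 = 1.558 s.

1.558 seconds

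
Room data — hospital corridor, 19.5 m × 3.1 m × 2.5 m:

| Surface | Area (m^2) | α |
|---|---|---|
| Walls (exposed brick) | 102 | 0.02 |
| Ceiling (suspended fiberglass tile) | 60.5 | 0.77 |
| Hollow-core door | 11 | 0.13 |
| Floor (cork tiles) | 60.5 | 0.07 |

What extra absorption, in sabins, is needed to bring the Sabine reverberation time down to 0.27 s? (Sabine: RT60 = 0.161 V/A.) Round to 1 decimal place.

Equivalent absorption area: A₁ = 102*0.02 + 60.5*0.77 + 11*0.13 + 60.5*0.07 = 54.290 m^2.
V = 151.125 m³. Required absorption A₂ = 0.161 × 151.125 / 0.27 = 90.115 sabins.
Shortfall: 90.115 − 54.290 = 35.8 sabins.

35.8 sabins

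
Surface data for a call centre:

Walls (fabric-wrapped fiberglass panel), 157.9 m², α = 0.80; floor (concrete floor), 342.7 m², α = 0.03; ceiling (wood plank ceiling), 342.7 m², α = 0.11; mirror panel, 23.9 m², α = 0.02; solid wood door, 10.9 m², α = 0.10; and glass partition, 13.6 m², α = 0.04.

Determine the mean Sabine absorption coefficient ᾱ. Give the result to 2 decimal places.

0.20

S = Σ Sᵢ = 157.9 + 342.7 + 342.7 + 23.9 + 10.9 + 13.6 = 891.7 m².
Σ(Sᵢαᵢ) = 157.9*0.80 + 342.7*0.03 + 342.7*0.11 + 23.9*0.02 + 10.9*0.10 + 13.6*0.04 = 176.410.
ᾱ = A/S = 0.20.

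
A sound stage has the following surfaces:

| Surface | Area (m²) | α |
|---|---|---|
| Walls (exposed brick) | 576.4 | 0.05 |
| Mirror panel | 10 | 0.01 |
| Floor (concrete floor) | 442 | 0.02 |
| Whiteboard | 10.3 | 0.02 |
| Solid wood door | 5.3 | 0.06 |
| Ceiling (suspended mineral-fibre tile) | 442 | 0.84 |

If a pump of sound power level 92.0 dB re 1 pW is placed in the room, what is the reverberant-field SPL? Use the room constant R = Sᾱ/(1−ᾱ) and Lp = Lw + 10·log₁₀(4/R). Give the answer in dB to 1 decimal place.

70.5 dB

A = 409.564 sabins; S = 1486.0 m².
ᾱ = 409.564/1486.0 = 0.2756; R = Sᾱ/(1−ᾱ) = 409.564/(1−0.2756) = 565.384 m².
Lp = 92.0 + 10·log₁₀(4/565.384) = 92.0 + (-21.50) = 70.5 dB.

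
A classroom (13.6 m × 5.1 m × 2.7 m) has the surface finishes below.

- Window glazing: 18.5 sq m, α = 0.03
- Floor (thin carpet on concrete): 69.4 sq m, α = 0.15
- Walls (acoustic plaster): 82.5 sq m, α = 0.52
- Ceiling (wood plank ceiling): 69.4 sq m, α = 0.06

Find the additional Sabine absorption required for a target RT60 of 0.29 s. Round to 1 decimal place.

Summing Sᵢαᵢ: 0.555 + 10.410 + 42.900 + 4.164 → A₁ = 58.029 sabins.
For T = 0.29 s, need A₂ = 0.161·V/T = 0.161·187.272/0.29 = 103.968 sabins.
ΔA = A₂ − A₁ = 103.968 − 58.029 = 45.9 sabins.

45.9 sabins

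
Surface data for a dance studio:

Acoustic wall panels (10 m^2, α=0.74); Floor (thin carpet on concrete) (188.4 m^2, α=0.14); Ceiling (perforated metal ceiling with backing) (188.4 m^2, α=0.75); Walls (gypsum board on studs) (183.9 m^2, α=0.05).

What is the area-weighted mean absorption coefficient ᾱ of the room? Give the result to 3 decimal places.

Total surface area S = 570.7 m^2.
Weighted sum Σ Sα = 184.271.
ᾱ = A/S = 0.323.

0.323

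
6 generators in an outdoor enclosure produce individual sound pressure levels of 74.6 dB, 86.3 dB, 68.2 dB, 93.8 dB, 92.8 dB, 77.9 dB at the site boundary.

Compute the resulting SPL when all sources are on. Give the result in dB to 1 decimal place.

Converting to relative power and adding: 10^(74.6/10) + 10^(86.3/10) + 10^(68.2/10) + 10^(93.8/10) + 10^(92.8/10) + 10^(77.9/10) = 4.828e+09.
Back to dB: 10·log₁₀ Σ = 96.8 dB.

96.8 dB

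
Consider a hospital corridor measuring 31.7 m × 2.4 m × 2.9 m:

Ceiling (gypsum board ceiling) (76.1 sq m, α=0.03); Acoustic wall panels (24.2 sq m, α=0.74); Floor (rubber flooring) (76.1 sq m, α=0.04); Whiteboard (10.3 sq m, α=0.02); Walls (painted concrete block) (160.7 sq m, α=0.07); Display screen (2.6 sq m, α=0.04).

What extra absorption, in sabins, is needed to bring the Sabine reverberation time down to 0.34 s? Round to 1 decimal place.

69.7 sabins

Total absorption A₁ = 76.1·0.03 + 24.2·0.74 + 76.1·0.04 + 10.3·0.02 + 160.7·0.07 + 2.6·0.04
  = 2.283 + 17.908 + 3.044 + 0.206 + 11.249 + 0.104 = 34.794 sq m sabins.
Target A₂ = 0.161·220.632/0.34 = 104.476 sabins (V = 220.632 m³).
ΔA = A₂ − A₁ = 104.476 − 34.794 = 69.7 sabins.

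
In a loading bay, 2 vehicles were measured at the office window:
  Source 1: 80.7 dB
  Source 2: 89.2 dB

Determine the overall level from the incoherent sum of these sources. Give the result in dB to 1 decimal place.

Σ 10^(Lᵢ/10) = 9.493e+08.
Back to dB: 10·log₁₀ Σ = 89.8 dB.

89.8 dB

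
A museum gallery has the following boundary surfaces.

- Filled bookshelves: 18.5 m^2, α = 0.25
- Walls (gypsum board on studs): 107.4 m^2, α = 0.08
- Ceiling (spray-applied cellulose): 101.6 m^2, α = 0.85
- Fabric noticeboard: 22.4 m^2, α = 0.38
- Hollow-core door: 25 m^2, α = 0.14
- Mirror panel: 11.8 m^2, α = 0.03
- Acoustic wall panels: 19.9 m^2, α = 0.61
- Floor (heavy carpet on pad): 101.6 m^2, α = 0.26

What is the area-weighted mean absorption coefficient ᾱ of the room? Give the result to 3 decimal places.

Total surface area S = 408.2 m^2.
Weighted sum Σ Sα = 150.498.
ᾱ = A/S = 0.369.

0.369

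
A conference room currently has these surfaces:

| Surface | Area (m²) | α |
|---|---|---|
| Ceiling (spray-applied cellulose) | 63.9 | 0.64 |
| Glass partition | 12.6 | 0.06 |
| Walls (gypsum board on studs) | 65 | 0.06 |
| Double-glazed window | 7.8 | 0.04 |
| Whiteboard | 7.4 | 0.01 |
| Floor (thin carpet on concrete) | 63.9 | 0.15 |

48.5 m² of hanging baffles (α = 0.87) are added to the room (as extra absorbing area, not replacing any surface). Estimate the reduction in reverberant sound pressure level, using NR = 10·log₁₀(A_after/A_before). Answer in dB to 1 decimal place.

A_before = Σ Sᵢαᵢ = 63.9·0.64 + 12.6·0.06 + 65·0.06 + 7.8·0.04 + 7.4·0.01 + 63.9·0.15 = 55.523 sabins.
Added absorption = 48.5 × 0.87 = 42.195 sabins.
New total A_after = 97.718 sabins.
NR = 10·log₁₀(97.718/55.523) = 2.5 dB.

2.5 dB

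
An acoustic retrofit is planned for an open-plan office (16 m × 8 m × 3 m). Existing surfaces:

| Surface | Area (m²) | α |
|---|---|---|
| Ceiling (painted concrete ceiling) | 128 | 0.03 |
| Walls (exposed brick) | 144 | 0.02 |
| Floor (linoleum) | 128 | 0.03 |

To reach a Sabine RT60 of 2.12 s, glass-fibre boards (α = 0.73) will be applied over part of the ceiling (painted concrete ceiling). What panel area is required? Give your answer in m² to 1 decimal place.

26.6

Total absorption A₁ = 128×0.03 + 144×0.02 + 128×0.03
  = 3.840 + 2.880 + 3.840 = 10.560 m² sabins.
Required A₂ = 0.161·384/2.12 = 29.162 sabins.
ΔA needed = 29.162 − 10.560 = 18.602 sabins.
Each m² of panel replacing the ceiling (painted concrete ceiling) adds (0.73 − 0.03) = 0.70 sabins.
Panel area = 18.602 / 0.70 = 26.6 m².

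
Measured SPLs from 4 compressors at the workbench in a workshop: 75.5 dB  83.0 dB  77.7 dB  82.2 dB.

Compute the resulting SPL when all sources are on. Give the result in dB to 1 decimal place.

Σ 10^(Lᵢ/10) = 4.599e+08.
Combined level = 10 log₁₀(4.599e+08) = 86.6 dB.

86.6 dB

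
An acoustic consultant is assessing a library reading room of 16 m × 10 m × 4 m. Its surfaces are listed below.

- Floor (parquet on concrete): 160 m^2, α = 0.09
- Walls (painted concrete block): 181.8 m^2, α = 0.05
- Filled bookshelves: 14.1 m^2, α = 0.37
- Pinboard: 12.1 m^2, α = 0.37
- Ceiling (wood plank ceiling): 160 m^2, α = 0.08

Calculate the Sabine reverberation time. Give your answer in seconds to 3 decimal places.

2.241 seconds

Equivalent absorption area: A = 160·0.09 + 181.8·0.05 + 14.1·0.37 + 12.1·0.37 + 160·0.08 = 45.984 m^2.
Room volume: 640 m³.
Sabine: RT60 = 0.161 × 640 / 45.984 = 2.241 s.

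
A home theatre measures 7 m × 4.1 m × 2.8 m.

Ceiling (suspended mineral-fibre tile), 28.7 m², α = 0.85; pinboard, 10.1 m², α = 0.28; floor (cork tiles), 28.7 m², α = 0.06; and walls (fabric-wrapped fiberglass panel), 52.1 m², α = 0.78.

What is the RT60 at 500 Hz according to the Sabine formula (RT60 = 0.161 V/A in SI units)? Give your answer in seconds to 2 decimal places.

Equivalent absorption area: A = 28.7*0.85 + 10.1*0.28 + 28.7*0.06 + 52.1*0.78 = 69.583 m².
V = 7·4.1·2.8 = 80.36 m³.
T = 0.161 V/A = 0.161·80.36/69.583 = 0.19 s.

0.19 sec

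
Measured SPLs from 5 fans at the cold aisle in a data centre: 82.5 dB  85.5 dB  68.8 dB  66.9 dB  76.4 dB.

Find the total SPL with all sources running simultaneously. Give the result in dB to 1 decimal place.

Converting to relative power and adding: 10^(82.5/10) + 10^(85.5/10) + 10^(68.8/10) + 10^(66.9/10) + 10^(76.4/10) = 5.888e+08.
L_total = 10·log₁₀(5.888e+08) = 87.7 dB.

87.7 dB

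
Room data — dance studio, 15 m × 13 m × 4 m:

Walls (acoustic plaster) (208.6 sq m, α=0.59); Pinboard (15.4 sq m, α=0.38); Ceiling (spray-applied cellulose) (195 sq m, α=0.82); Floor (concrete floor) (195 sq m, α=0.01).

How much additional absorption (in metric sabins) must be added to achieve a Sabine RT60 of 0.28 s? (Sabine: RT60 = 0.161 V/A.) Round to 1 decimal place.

Total absorption A₁ = 208.6·0.59 + 15.4·0.38 + 195·0.82 + 195·0.01
  = 123.074 + 5.852 + 159.900 + 1.950 = 290.776 sq m sabins.
For T = 0.28 s, need A₂ = 0.161·V/T = 0.161·780/0.28 = 448.500 sabins.
Additional absorption ΔA = 448.500 − 290.776 = 157.7 sabins.

157.7 sabins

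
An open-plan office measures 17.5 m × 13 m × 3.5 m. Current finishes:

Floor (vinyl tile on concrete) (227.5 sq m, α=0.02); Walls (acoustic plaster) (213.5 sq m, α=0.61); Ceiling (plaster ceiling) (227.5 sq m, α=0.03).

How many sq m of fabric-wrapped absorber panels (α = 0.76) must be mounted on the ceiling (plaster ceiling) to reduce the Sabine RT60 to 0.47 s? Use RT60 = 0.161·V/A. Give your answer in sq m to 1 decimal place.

179.7

Summing Sᵢαᵢ: 4.550 + 130.235 + 6.825 → A₁ = 141.610 sabins.
V = 796.25 m³. Target absorption A₂ = 0.161 × 796.25 / 0.47 = 272.758 sabins.
ΔA needed = 272.758 − 141.610 = 131.148 sabins.
Each sq m of panel replacing the ceiling (plaster ceiling) adds (0.76 − 0.03) = 0.73 sabins.
Area = ΔA/Δα = 131.148/0.73 = 179.7 sq m.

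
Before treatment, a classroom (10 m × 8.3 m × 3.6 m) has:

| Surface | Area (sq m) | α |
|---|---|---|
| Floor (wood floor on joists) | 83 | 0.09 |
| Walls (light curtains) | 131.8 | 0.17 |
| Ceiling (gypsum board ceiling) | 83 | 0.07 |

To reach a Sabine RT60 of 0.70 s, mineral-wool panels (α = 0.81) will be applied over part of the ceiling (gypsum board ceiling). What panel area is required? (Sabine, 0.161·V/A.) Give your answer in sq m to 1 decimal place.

44.6

Equivalent absorption area: A₁ = 83*0.09 + 131.8*0.17 + 83*0.07 = 35.686 sq m.
V = 298.8 m³. Target absorption A₂ = 0.161 × 298.8 / 0.70 = 68.724 sabins.
ΔA needed = 68.724 − 35.686 = 33.038 sabins.
Each sq m of panel replacing the ceiling (gypsum board ceiling) adds (0.81 − 0.07) = 0.74 sabins.
Area = ΔA/Δα = 33.038/0.74 = 44.6 sq m.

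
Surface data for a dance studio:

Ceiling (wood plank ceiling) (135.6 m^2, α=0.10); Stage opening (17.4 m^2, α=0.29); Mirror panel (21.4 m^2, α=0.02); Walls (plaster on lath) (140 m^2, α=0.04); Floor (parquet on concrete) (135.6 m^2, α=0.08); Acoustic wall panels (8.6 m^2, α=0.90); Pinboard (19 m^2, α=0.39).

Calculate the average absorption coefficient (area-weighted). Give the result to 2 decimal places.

Total surface area S = 477.6 m^2.
A = 135.6×0.10 + 17.4×0.29 + 21.4×0.02 + 140×0.04 + 135.6×0.08 + 8.6×0.90 + 19×0.39 = 50.632 sabins.
ᾱ = 50.632 / 477.6 = 0.11.

0.11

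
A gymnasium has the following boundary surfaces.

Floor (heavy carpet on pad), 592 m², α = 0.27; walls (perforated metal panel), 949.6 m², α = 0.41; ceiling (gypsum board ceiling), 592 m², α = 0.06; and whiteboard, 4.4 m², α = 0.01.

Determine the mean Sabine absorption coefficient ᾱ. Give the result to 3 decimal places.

0.273

S = Σ Sᵢ = 592 + 949.6 + 592 + 4.4 = 2138.0 m².
Σ(Sᵢαᵢ) = 592*0.27 + 949.6*0.41 + 592*0.06 + 4.4*0.01 = 584.740.
ᾱ = A/S = 0.273.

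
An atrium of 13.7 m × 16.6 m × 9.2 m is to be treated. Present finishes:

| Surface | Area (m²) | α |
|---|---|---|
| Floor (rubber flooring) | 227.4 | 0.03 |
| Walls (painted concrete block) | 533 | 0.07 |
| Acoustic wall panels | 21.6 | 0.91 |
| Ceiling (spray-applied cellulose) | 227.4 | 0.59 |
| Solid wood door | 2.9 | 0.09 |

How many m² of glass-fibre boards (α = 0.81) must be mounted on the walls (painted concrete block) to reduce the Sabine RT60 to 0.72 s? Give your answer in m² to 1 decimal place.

Equivalent absorption area: A₁ = 227.4*0.03 + 533*0.07 + 21.6*0.91 + 227.4*0.59 + 2.9*0.09 = 198.215 m².
Required A₂ = 0.161·2092.264/0.72 = 467.853 sabins.
Absorption to add: 467.853 − 198.215 = 269.638 sabins.
Each m² of panel replacing the walls (painted concrete block) adds (0.81 − 0.07) = 0.74 sabins.
Area = ΔA/Δα = 269.638/0.74 = 364.4 m².

364.4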